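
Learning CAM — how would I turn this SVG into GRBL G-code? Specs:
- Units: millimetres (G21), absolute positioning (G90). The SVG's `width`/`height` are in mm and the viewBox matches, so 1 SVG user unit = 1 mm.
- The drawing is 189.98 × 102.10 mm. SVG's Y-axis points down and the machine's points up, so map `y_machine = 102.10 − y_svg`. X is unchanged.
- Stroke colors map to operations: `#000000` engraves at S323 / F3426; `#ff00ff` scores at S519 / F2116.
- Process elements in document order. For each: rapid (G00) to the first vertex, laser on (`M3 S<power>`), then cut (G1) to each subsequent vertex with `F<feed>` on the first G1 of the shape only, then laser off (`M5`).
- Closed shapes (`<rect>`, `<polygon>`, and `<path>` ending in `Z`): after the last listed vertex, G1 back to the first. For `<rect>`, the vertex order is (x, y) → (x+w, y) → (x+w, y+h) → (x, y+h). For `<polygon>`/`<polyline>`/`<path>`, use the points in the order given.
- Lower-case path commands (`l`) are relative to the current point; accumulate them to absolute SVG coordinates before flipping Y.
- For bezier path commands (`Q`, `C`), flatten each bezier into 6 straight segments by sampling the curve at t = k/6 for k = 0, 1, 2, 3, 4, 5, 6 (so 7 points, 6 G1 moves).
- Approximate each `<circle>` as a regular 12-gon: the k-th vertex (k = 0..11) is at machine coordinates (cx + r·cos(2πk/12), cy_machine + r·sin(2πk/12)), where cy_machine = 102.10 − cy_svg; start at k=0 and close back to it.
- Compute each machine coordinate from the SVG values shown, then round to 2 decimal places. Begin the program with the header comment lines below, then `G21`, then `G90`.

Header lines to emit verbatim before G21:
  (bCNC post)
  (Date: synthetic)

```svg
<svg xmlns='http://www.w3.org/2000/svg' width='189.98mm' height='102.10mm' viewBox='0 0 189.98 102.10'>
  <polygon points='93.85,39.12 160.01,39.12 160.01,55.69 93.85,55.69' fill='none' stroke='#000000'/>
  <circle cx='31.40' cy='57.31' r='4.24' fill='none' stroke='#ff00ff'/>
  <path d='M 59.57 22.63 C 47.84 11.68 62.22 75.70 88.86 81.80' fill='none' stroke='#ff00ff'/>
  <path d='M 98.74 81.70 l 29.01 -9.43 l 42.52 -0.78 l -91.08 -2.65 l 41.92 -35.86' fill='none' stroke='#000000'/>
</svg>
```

(bCNC post)
(Date: synthetic)
G21
G90
G00 X93.85 Y62.98
M3 S323
G1 X160.01 Y62.98 F3426
G1 X160.01 Y46.41
G1 X93.85 Y46.41
G1 X93.85 Y62.98
M5
G00 X35.64 Y44.79
M3 S519
G1 X35.07 Y46.91 F2116
G1 X33.52 Y48.46
G1 X31.40 Y49.03
G1 X29.28 Y48.46
G1 X27.73 Y46.91
G1 X27.16 Y44.79
G1 X27.73 Y42.67
G1 X29.28 Y41.12
G1 X31.40 Y40.55
G1 X33.52 Y41.12
G1 X35.07 Y42.67
G1 X35.64 Y44.79
M5
G00 X59.57 Y79.47
M3 S519
G1 X55.82 Y79.31 F2116
G1 X56.03 Y70.35
G1 X59.83 Y56.28
G1 X66.82 Y40.78
G1 X76.63 Y27.56
G1 X88.86 Y20.30
M5
G00 X98.74 Y20.40
M3 S323
G1 X127.75 Y29.83 F3426
G1 X170.27 Y30.61
G1 X79.19 Y33.26
G1 X121.11 Y69.12
M5

viewBox `0 0 189.98 102.10` with mm width/height → 1 unit = 1 mm. Flip: y_m = 102.10 − y_svg.

**Shape 1** — `<polygon>` rectangle, stroke `#000000` → engrave (S323, F3426). Machine vertices: (93.85,62.98) → (160.01,62.98) → (160.01,46.41) → (93.85,46.41) → (93.85,62.98). Closed: final G1 returns to the first vertex.

**Shape 2** — `<circle>` circle, stroke `#ff00ff` → score (S519, F2116). Machine vertices: (35.64,44.79) → (35.07,46.91) → (33.52,48.46) → (31.40,49.03) → (29.28,48.46) → (27.73,46.91) → (27.16,44.79) → (27.73,42.67) → (29.28,41.12) → (31.40,40.55) → (33.52,41.12) → (35.07,42.67) → (35.64,44.79). Closed: final G1 returns to the first vertex.

**Shape 3** — `<path>` cubic bezier, stroke `#ff00ff` → score (S519, F2116). Control points (SVG): P0=(59.57,22.63), P1=(47.84,11.68), P2=(62.22,75.70), P3=(88.86,81.80); sampled at t=k/6. Machine vertices: (59.57,79.47) → (55.82,79.31) → (56.03,70.35) → (59.83,56.28) → (66.82,40.78) → (76.63,27.56) → (88.86,20.30). Open path.

**Shape 4** — `<path>` open polyline, stroke `#000000` → engrave (S323, F3426). Machine vertices: (98.74,20.40) → (127.75,29.83) → (170.27,30.61) → (79.19,33.26) → (121.11,69.12). Open path.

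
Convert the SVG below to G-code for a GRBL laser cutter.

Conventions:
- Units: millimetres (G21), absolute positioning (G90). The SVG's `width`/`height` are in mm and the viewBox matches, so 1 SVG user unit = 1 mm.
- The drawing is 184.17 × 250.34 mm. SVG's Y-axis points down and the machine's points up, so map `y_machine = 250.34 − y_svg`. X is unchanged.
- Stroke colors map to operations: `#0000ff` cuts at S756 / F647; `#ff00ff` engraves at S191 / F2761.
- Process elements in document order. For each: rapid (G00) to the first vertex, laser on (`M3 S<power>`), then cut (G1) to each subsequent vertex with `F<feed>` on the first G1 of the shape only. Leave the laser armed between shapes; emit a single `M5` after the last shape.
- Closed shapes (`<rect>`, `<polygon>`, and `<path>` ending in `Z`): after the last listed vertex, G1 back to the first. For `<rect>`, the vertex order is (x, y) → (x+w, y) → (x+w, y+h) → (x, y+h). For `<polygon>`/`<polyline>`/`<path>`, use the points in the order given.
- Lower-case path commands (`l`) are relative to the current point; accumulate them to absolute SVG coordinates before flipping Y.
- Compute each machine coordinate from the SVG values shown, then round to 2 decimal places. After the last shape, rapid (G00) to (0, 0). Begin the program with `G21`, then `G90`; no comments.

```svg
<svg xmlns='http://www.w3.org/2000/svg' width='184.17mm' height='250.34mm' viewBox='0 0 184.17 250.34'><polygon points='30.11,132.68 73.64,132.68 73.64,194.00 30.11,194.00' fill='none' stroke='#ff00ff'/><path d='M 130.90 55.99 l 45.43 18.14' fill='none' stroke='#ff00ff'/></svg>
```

1 u = 1 mm; y_m = 250.34 − y.

[1] `<polygon>` rectangle, #ff00ff→engrave S191 F2761: (30.11,117.66) → (73.64,117.66) → (73.64,56.34) → (30.11,56.34) → (30.11,117.66) (closed)

[2] `<path>` line segment, #ff00ff→engrave S191 F2761: (130.90,194.35) → (176.33,176.21)

G21
G90
G00 X30.11 Y117.66
M3 S191
G1 X73.64 Y117.66 F2761
G1 X73.64 Y56.34
G1 X30.11 Y56.34
G1 X30.11 Y117.66
G00 X130.90 Y194.35
M3 S191
G1 X176.33 Y176.21 F2761
M5
G00 X0.00 Y0.00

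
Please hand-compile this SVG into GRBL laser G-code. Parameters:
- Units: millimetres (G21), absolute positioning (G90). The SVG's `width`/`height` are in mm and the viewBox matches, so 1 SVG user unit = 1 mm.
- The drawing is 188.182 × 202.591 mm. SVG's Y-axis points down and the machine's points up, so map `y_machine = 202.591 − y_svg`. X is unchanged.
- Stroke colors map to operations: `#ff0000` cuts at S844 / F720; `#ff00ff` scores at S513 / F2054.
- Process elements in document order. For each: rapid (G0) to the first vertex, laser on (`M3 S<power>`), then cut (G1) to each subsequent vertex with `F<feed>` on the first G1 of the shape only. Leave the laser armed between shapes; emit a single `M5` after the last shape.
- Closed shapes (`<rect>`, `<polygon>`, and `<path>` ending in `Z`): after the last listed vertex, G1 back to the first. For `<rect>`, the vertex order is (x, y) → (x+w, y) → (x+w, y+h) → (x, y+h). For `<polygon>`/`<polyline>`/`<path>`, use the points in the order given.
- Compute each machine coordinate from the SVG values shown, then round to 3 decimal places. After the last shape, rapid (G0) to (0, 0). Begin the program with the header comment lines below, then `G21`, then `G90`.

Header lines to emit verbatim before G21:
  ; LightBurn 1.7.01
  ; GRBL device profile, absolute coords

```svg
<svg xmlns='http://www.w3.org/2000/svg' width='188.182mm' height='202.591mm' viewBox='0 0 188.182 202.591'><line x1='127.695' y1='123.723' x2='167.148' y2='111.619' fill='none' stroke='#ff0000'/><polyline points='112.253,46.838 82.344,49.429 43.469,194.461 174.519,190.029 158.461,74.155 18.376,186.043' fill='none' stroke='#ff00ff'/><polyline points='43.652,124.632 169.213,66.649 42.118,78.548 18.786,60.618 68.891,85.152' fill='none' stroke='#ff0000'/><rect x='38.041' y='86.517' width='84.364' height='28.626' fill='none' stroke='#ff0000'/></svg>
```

viewBox `0 0 188.182 202.591` with mm width/height → 1 unit = 1 mm. Flip: y_m = 202.591 − y_svg.

**Shape 1** — `<line>` line segment, stroke `#ff0000` → cut (S844, F720). Machine vertices: (127.695,78.868) → (167.148,90.972). Open path.

**Shape 2** — `<polyline>` open polyline, stroke `#ff00ff` → score (S513, F2054). Machine vertices: (112.253,155.753) → (82.344,153.162) → (43.469,8.130) → (174.519,12.562) → (158.461,128.436) → (18.376,16.548). Open path.

**Shape 3** — `<polyline>` open polyline, stroke `#ff0000` → cut (S844, F720). Machine vertices: (43.652,77.959) → (169.213,135.942) → (42.118,124.043) → (18.786,141.973) → (68.891,117.439). Open path.

**Shape 4** — `<rect>` rectangle, stroke `#ff0000` → cut (S844, F720). Machine vertices: (38.041,116.074) → (122.405,116.074) → (122.405,87.448) → (38.041,87.448) → (38.041,116.074). Closed: final G1 returns to the first vertex.

; LightBurn 1.7.01
; GRBL device profile, absolute coords
G21
G90
G0 X127.695 Y78.868
M3 S844
G1 X167.148 Y90.972 F720
G0 X112.253 Y155.753
M3 S513
G1 X82.344 Y153.162 F2054
G1 X43.469 Y8.130
G1 X174.519 Y12.562
G1 X158.461 Y128.436
G1 X18.376 Y16.548
G0 X43.652 Y77.959
M3 S844
G1 X169.213 Y135.942 F720
G1 X42.118 Y124.043
G1 X18.786 Y141.973
G1 X68.891 Y117.439
G0 X38.041 Y116.074
M3 S844
G1 X122.405 Y116.074 F720
G1 X122.405 Y87.448
G1 X38.041 Y87.448
G1 X38.041 Y116.074
M5
G0 X0.000 Y0.000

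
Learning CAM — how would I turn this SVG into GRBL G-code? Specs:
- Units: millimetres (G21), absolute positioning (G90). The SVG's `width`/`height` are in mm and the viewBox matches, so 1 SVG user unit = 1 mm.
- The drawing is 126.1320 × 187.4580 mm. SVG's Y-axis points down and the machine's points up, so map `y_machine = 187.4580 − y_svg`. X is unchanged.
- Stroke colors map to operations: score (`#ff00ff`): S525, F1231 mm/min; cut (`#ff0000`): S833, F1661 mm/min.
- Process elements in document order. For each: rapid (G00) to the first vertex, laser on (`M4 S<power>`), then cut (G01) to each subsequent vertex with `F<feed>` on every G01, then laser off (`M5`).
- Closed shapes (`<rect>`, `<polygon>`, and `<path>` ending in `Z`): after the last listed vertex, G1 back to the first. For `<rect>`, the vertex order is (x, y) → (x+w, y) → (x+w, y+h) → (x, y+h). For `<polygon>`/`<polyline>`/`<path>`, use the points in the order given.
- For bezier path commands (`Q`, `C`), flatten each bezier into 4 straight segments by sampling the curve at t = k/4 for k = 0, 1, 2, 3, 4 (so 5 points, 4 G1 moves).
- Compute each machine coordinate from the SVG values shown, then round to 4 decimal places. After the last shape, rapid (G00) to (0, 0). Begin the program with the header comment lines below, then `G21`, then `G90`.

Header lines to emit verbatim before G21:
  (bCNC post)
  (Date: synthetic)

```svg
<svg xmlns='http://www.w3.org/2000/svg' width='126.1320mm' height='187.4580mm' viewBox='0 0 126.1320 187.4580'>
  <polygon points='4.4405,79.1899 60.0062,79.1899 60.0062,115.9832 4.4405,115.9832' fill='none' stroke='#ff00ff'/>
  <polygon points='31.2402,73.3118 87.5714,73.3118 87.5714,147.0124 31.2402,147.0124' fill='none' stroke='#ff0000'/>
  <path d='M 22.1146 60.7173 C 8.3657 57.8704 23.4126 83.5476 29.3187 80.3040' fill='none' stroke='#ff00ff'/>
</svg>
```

(bCNC post)
(Date: synthetic)
G21
G90
G00 X4.4405 Y108.2681
M4 S525
G01 X60.0062 Y108.2681 F1231
G01 X60.0062 Y71.4748 F1231
G01 X4.4405 Y71.4748 F1231
G01 X4.4405 Y108.2681 F1231
M5
G00 X31.2402 Y114.1462
M4 S833
G01 X87.5714 Y114.1462 F1661
G01 X87.5714 Y40.4456 F1661
G01 X31.2402 Y40.4456 F1661
G01 X31.2402 Y114.1462 F1661
M5
G00 X22.1146 Y126.7407
M4 S525
G01 X16.6094 Y124.4252 F1231
G01 X18.3460 Y116.7986 F1231
G01 X23.7680 Y109.2464 F1231
G01 X29.3187 Y107.1540 F1231
M5
G00 X0.0000 Y0.0000

viewBox `0 0 126.1320 187.4580` with mm width/height → 1 unit = 1 mm. Flip: y_m = 187.4580 − y_svg.

**Shape 1** — `<polygon>` rectangle, stroke `#ff00ff` → score (S525, F1231). Machine vertices: (4.4405,108.2681) → (60.0062,108.2681) → (60.0062,71.4748) → (4.4405,71.4748) → (4.4405,108.2681). Closed: final G1 returns to the first vertex.

**Shape 2** — `<polygon>` rectangle, stroke `#ff0000` → cut (S833, F1661). Machine vertices: (31.2402,114.1462) → (87.5714,114.1462) → (87.5714,40.4456) → (31.2402,40.4456) → (31.2402,114.1462). Closed: final G1 returns to the first vertex.

**Shape 3** — `<path>` cubic bezier, stroke `#ff00ff` → score (S525, F1231). Control points (SVG): P0=(22.1146,60.7173), P1=(8.3657,57.8704), P2=(23.4126,83.5476), P3=(29.3187,80.3040); sampled at t=k/4. Machine vertices: (22.1146,126.7407) → (16.6094,124.4252) → (18.3460,116.7986) → (23.7680,109.2464) → (29.3187,107.1540). Open path.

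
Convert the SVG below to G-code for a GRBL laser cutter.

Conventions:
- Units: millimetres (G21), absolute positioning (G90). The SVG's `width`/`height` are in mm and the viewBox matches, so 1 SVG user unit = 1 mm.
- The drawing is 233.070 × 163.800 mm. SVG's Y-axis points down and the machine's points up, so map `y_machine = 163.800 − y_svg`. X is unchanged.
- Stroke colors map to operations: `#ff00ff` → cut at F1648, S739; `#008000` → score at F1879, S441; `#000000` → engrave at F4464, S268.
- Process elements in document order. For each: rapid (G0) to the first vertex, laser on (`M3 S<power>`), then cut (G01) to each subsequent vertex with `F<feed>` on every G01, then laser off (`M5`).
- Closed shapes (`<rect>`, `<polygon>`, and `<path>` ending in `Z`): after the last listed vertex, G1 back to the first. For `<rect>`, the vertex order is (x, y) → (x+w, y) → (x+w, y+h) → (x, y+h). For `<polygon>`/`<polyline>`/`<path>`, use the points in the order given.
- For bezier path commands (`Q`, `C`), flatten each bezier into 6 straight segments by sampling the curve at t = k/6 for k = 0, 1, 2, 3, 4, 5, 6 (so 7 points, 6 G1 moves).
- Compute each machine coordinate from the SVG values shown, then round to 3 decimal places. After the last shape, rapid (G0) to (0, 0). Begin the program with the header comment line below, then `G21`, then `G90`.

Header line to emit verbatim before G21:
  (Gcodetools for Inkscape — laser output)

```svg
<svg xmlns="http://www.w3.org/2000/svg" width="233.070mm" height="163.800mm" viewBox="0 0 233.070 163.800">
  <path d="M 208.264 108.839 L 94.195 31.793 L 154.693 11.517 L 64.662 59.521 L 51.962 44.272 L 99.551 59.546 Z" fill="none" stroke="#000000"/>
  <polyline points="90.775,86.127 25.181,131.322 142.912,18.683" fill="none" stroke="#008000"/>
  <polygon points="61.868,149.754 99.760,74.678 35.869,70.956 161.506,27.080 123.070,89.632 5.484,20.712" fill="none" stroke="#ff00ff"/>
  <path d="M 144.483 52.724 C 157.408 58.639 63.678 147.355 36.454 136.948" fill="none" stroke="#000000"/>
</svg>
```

1 u = 1 mm; y_m = 163.800 − y.

[1] `<path>` closed polygon, #000000→engrave S268 F4464: (208.264,54.961) → (94.195,132.007) → (154.693,152.283) → (64.662,104.279) → (51.962,119.528) → (99.551,104.254) → (208.264,54.961) (closed)

[2] `<polyline>` open polyline, #008000→score S441 F1879: (90.775,77.673) → (25.181,32.478) → (142.912,145.117)

[3] `<polygon>` closed polygon, #ff00ff→cut S739 F1648: (61.868,14.046) → (99.760,89.122) → (35.869,92.844) → (161.506,136.720) → (123.070,74.168) → (5.484,143.088) → (61.868,14.046) (closed)

[4] `<path>` cubic bezier, #000000→engrave S268 F4464: (144.483,111.076) → (142.859,102.061) → (128.270,84.299) → (105.524,62.843) → (79.433,42.748) → (54.806,29.067) → (36.454,26.852)

(Gcodetools for Inkscape — laser output)
G21
G90
G0 X208.264 Y54.961
M3 S268
G01 X94.195 Y132.007 F4464
G01 X154.693 Y152.283 F4464
G01 X64.662 Y104.279 F4464
G01 X51.962 Y119.528 F4464
G01 X99.551 Y104.254 F4464
G01 X208.264 Y54.961 F4464
M5
G0 X90.775 Y77.673
M3 S441
G01 X25.181 Y32.478 F1879
G01 X142.912 Y145.117 F1879
M5
G0 X61.868 Y14.046
M3 S739
G01 X99.760 Y89.122 F1648
G01 X35.869 Y92.844 F1648
G01 X161.506 Y136.720 F1648
G01 X123.070 Y74.168 F1648
G01 X5.484 Y143.088 F1648
G01 X61.868 Y14.046 F1648
M5
G0 X144.483 Y111.076
M3 S268
G01 X142.859 Y102.061 F4464
G01 X128.270 Y84.299 F4464
G01 X105.524 Y62.843 F4464
G01 X79.433 Y42.748 F4464
G01 X54.806 Y29.067 F4464
G01 X36.454 Y26.852 F4464
M5
G0 X0.000 Y0.000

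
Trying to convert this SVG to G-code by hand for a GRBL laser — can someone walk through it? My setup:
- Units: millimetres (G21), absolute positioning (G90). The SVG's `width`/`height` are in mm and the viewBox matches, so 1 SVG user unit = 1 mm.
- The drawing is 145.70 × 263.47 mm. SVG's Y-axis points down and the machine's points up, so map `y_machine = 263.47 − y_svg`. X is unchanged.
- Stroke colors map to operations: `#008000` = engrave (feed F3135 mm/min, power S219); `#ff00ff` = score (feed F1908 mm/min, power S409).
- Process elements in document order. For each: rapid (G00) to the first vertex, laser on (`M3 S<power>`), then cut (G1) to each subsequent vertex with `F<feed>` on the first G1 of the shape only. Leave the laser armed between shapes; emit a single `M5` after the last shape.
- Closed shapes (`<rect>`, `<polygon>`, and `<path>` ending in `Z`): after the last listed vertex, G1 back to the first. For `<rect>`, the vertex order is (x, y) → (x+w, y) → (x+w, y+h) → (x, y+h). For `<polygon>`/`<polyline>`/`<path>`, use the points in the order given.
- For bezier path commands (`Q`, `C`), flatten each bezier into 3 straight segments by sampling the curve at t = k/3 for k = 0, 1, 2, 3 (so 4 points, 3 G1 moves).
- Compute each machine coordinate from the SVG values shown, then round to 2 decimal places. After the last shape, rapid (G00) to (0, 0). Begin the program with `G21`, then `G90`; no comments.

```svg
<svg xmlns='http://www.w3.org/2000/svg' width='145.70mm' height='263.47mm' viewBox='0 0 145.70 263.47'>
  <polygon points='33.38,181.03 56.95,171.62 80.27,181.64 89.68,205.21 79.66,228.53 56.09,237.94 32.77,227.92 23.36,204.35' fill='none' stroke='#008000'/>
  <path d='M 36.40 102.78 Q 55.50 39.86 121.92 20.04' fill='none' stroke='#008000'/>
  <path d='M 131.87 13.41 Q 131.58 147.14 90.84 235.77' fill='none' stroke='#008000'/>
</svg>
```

viewBox `0 0 145.70 263.47` with mm width/height → 1 unit = 1 mm. Flip: y_m = 263.47 − y_svg.

**Shape 1** — `<polygon>` regular polygon, stroke `#008000` → engrave (S219, F3135). Machine vertices: (33.38,82.44) → (56.95,91.85) → (80.27,81.83) → (89.68,58.26) → (79.66,34.94) → (56.09,25.53) → (32.77,35.55) → (23.36,59.12) → (33.38,82.44). Closed: final G1 returns to the first vertex.

**Shape 2** — `<path>` quadratic bezier, stroke `#008000` → engrave (S219, F3135). Control points (SVG): P0=(36.40,102.78), P1=(55.50,39.86), P2=(121.92,20.04); sampled at t=k/3. Machine vertices: (36.40,160.69) → (54.39,197.85) → (82.90,225.43) → (121.92,243.43). Open path.

**Shape 3** — `<path>` quadratic bezier, stroke `#008000` → engrave (S219, F3135). Control points (SVG): P0=(131.87,13.41), P1=(131.58,147.14), P2=(90.84,235.77); sampled at t=k/3. Machine vertices: (131.87,250.06) → (127.18,165.92) → (113.51,91.80) → (90.84,27.70). Open path.

G21
G90
G00 X33.38 Y82.44
M3 S219
G1 X56.95 Y91.85 F3135
G1 X80.27 Y81.83
G1 X89.68 Y58.26
G1 X79.66 Y34.94
G1 X56.09 Y25.53
G1 X32.77 Y35.55
G1 X23.36 Y59.12
G1 X33.38 Y82.44
G00 X36.40 Y160.69
M3 S219
G1 X54.39 Y197.85 F3135
G1 X82.90 Y225.43
G1 X121.92 Y243.43
G00 X131.87 Y250.06
M3 S219
G1 X127.18 Y165.92 F3135
G1 X113.51 Y91.80
G1 X90.84 Y27.70
M5
G00 X0.00 Y0.00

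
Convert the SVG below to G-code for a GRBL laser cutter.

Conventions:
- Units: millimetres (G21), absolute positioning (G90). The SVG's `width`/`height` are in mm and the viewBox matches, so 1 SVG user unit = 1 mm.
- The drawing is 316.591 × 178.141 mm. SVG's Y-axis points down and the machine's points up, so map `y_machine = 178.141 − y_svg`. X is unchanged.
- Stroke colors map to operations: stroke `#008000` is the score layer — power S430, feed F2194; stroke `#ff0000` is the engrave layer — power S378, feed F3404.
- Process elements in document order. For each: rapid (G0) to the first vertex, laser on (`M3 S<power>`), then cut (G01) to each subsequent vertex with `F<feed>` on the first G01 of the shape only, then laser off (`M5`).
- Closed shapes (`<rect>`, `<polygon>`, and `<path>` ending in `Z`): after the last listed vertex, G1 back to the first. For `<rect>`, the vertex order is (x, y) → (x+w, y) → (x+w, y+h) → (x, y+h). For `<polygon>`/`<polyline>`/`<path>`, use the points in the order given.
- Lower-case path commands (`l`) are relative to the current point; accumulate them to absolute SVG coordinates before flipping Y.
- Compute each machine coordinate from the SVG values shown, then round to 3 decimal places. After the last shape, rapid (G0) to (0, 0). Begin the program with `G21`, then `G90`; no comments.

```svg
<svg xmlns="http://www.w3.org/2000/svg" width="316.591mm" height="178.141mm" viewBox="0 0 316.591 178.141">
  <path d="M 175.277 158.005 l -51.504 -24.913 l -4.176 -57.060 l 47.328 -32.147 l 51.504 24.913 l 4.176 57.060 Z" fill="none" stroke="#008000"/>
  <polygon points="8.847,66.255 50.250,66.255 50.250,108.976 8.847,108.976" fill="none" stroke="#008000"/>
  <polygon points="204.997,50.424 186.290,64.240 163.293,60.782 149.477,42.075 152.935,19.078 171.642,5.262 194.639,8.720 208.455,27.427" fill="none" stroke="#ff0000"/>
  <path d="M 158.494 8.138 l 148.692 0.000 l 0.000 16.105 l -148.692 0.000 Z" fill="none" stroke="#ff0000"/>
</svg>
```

G21
G90
G0 X175.277 Y20.136
M3 S430
G01 X123.773 Y45.049 F2194
G01 X119.597 Y102.109
G01 X166.925 Y134.256
G01 X218.429 Y109.343
G01 X222.605 Y52.283
G01 X175.277 Y20.136
M5
G0 X8.847 Y111.886
M3 S430
G01 X50.250 Y111.886 F2194
G01 X50.250 Y69.165
G01 X8.847 Y69.165
G01 X8.847 Y111.886
M5
G0 X204.997 Y127.717
M3 S378
G01 X186.290 Y113.901 F3404
G01 X163.293 Y117.359
G01 X149.477 Y136.066
G01 X152.935 Y159.063
G01 X171.642 Y172.879
G01 X194.639 Y169.421
G01 X208.455 Y150.714
G01 X204.997 Y127.717
M5
G0 X158.494 Y170.003
M3 S378
G01 X307.186 Y170.003 F3404
G01 X307.186 Y153.898
G01 X158.494 Y153.898
G01 X158.494 Y170.003
M5
G0 X0.000 Y0.000

viewBox `0 0 316.591 178.141` with mm width/height → 1 unit = 1 mm. Flip: y_m = 178.141 − y_svg.

**Shape 1** — `<path>` regular polygon, stroke `#008000` → score (S430, F2194). Machine vertices: (175.277,20.136) → (123.773,45.049) → (119.597,102.109) → (166.925,134.256) → (218.429,109.343) → (222.605,52.283) → (175.277,20.136). Closed: final G1 returns to the first vertex.

**Shape 2** — `<polygon>` rectangle, stroke `#008000` → score (S430, F2194). Machine vertices: (8.847,111.886) → (50.250,111.886) → (50.250,69.165) → (8.847,69.165) → (8.847,111.886). Closed: final G1 returns to the first vertex.

**Shape 3** — `<polygon>` regular polygon, stroke `#ff0000` → engrave (S378, F3404). Machine vertices: (204.997,127.717) → (186.290,113.901) → (163.293,117.359) → (149.477,136.066) → (152.935,159.063) → (171.642,172.879) → (194.639,169.421) → (208.455,150.714) → (204.997,127.717). Closed: final G1 returns to the first vertex.

**Shape 4** — `<path>` rectangle, stroke `#ff0000` → engrave (S378, F3404). Machine vertices: (158.494,170.003) → (307.186,170.003) → (307.186,153.898) → (158.494,153.898) → (158.494,170.003). Closed: final G1 returns to the first vertex.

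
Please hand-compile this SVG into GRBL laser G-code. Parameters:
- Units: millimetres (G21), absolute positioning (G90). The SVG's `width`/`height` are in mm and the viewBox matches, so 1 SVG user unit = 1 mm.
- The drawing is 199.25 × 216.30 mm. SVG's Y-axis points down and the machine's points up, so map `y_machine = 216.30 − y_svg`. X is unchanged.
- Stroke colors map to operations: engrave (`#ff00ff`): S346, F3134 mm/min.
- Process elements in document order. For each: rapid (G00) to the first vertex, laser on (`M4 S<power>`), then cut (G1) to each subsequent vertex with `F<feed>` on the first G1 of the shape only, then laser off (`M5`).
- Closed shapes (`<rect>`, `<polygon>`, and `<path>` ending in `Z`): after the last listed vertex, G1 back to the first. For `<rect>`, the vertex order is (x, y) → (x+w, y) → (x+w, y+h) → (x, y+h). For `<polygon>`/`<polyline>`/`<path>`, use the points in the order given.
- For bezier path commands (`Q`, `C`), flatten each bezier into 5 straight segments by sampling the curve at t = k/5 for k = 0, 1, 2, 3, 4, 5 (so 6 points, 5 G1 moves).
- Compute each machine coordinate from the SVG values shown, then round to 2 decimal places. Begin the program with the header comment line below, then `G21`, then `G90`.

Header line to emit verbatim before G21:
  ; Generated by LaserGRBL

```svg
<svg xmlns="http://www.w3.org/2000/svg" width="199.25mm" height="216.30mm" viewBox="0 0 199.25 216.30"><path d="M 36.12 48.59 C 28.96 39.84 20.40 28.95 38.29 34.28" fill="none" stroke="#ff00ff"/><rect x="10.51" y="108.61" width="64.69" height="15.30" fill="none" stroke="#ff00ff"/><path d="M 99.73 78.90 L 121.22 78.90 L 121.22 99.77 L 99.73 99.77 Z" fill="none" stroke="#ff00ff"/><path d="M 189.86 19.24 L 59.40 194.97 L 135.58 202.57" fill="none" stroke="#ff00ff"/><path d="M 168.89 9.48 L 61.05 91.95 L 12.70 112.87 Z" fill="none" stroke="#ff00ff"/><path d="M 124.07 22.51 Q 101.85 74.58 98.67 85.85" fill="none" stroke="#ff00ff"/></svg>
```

Since the viewBox matches the mm dimensions, user units are millimetres directly. The only transform is the Y-flip y_m = 216.30 − y_svg.

Shape 1 is a cubic bezier drawn with `<path>`. Its stroke #ff00ff means engrave at S346, F3134. After flipping Y the toolpath is (36.12,167.71) → (31.88,173.07) → (28.64,178.06) → (27.74,181.81) → (30.51,183.42) → (38.29,182.02).

Shape 2 is a rectangle drawn with `<rect>`. Its stroke #ff00ff means engrave at S346, F3134. After flipping Y the toolpath is (10.51,107.69) → (75.20,107.69) → (75.20,92.39) → (10.51,92.39) → (10.51,107.69), returning to the start.

Shape 3 is a rectangle drawn with `<path>`. Its stroke #ff00ff means engrave at S346, F3134. After flipping Y the toolpath is (99.73,137.40) → (121.22,137.40) → (121.22,116.53) → (99.73,116.53) → (99.73,137.40), returning to the start.

Shape 4 is a open polyline drawn with `<path>`. Its stroke #ff00ff means engrave at S346, F3134. After flipping Y the toolpath is (189.86,197.06) → (59.40,21.33) → (135.58,13.73).

Shape 5 is a closed polygon drawn with `<path>`. Its stroke #ff00ff means engrave at S346, F3134. After flipping Y the toolpath is (168.89,206.82) → (61.05,124.35) → (12.70,103.43) → (168.89,206.82), returning to the start.

Shape 6 is a quadratic bezier drawn with `<path>`. Its stroke #ff00ff means engrave at S346, F3134. After flipping Y the toolpath is (124.07,193.79) → (115.94,174.59) → (109.34,158.66) → (104.26,145.99) → (100.70,136.59) → (98.67,130.45).

; Generated by LaserGRBL
G21
G90
G00 X36.12 Y167.71
M4 S346
G1 X31.88 Y173.07 F3134
G1 X28.64 Y178.06
G1 X27.74 Y181.81
G1 X30.51 Y183.42
G1 X38.29 Y182.02
M5
G00 X10.51 Y107.69
M4 S346
G1 X75.20 Y107.69 F3134
G1 X75.20 Y92.39
G1 X10.51 Y92.39
G1 X10.51 Y107.69
M5
G00 X99.73 Y137.40
M4 S346
G1 X121.22 Y137.40 F3134
G1 X121.22 Y116.53
G1 X99.73 Y116.53
G1 X99.73 Y137.40
M5
G00 X189.86 Y197.06
M4 S346
G1 X59.40 Y21.33 F3134
G1 X135.58 Y13.73
M5
G00 X168.89 Y206.82
M4 S346
G1 X61.05 Y124.35 F3134
G1 X12.70 Y103.43
G1 X168.89 Y206.82
M5
G00 X124.07 Y193.79
M4 S346
G1 X115.94 Y174.59 F3134
G1 X109.34 Y158.66
G1 X104.26 Y145.99
G1 X100.70 Y136.59
G1 X98.67 Y130.45
M5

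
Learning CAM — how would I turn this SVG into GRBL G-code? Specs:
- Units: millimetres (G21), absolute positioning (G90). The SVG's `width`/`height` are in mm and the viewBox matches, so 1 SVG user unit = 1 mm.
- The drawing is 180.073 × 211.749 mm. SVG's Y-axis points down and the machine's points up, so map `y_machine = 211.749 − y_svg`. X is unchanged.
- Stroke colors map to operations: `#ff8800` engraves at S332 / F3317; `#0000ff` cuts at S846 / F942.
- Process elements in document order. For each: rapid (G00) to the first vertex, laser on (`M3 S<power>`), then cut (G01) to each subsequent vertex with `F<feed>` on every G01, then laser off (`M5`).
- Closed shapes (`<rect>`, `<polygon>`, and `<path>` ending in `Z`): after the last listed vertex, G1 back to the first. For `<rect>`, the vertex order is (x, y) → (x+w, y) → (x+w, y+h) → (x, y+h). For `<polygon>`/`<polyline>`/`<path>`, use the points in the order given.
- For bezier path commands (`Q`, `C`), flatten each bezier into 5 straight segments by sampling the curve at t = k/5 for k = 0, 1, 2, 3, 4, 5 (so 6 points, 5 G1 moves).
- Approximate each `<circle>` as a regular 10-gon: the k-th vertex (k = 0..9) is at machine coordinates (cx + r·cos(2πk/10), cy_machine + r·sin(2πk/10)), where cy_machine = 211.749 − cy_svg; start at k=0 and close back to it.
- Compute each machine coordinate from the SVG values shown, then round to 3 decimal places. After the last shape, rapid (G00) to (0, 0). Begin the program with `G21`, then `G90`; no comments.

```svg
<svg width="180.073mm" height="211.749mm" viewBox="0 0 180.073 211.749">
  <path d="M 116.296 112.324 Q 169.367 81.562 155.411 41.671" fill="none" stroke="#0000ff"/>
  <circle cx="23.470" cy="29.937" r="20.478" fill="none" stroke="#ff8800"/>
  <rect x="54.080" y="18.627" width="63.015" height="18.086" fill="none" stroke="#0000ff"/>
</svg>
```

G21
G90
G00 X116.296 Y99.425
M3 S846
G01 X134.843 Y112.095 F942
G01 X148.028 Y125.495 F942
G01 X155.851 Y139.626 F942
G01 X158.312 Y154.487 F942
G01 X155.411 Y170.078 F942
M5
G00 X43.948 Y181.812
M3 S332
G01 X40.037 Y193.849 F3317
G01 X29.798 Y201.288 F3317
G01 X17.142 Y201.288 F3317
G01 X6.903 Y193.849 F3317
G01 X2.992 Y181.812 F3317
G01 X6.903 Y169.775 F3317
G01 X17.142 Y162.336 F3317
G01 X29.798 Y162.336 F3317
G01 X40.037 Y169.775 F3317
G01 X43.948 Y181.812 F3317
M5
G00 X54.080 Y193.122
M3 S846
G01 X117.095 Y193.122 F942
G01 X117.095 Y175.036 F942
G01 X54.080 Y175.036 F942
G01 X54.080 Y193.122 F942
M5
G00 X0.000 Y0.000

Since the viewBox matches the mm dimensions, user units are millimetres directly. The only transform is the Y-flip y_m = 211.749 − y_svg.

Shape 1 is a quadratic bezier drawn with `<path>`. Its stroke #0000ff means cut at S846, F942. After flipping Y the toolpath is (116.296,99.425) → (134.843,112.095) → (148.028,125.495) → (155.851,139.626) → (158.312,154.487) → (155.411,170.078).

Shape 2 is a circle drawn with `<circle>`. Its stroke #ff8800 means engrave at S332, F3317. After flipping Y the toolpath is (43.948,181.812) → (40.037,193.849) → (29.798,201.288) → (17.142,201.288) → (6.903,193.849) → (2.992,181.812) → (6.903,169.775) → (17.142,162.336) → (29.798,162.336) → (40.037,169.775) → (43.948,181.812), returning to the start.

Shape 3 is a rectangle drawn with `<rect>`. Its stroke #0000ff means cut at S846, F942. After flipping Y the toolpath is (54.080,193.122) → (117.095,193.122) → (117.095,175.036) → (54.080,175.036) → (54.080,193.122), returning to the start.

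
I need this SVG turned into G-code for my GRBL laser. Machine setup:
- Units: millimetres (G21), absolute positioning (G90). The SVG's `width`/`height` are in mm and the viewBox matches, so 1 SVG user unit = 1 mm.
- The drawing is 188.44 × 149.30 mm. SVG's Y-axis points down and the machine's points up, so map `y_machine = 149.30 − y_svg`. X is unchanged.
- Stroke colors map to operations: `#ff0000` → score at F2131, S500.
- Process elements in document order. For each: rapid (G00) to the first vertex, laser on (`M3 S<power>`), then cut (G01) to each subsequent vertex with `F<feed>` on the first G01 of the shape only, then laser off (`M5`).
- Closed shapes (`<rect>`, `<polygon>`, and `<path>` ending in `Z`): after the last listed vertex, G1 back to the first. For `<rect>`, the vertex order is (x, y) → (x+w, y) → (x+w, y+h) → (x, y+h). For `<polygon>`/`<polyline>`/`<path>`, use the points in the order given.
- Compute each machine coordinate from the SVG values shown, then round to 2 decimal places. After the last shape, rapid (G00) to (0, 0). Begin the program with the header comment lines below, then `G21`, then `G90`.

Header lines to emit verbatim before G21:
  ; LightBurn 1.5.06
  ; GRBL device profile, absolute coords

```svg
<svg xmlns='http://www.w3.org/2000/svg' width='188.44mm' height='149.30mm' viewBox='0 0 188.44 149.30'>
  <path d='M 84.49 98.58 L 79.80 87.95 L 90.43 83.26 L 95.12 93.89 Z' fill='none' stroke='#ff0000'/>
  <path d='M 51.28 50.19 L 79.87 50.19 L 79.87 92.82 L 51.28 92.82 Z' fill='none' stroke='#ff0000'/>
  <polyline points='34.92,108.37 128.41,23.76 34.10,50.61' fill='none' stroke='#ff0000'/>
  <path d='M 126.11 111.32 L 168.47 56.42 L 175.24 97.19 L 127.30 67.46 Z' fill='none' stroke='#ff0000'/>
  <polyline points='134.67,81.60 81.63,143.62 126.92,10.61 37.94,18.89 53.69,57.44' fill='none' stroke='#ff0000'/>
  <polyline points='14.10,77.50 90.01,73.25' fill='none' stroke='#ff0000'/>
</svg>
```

; LightBurn 1.5.06
; GRBL device profile, absolute coords
G21
G90
G00 X84.49 Y50.72
M3 S500
G01 X79.80 Y61.35 F2131
G01 X90.43 Y66.04
G01 X95.12 Y55.41
G01 X84.49 Y50.72
M5
G00 X51.28 Y99.11
M3 S500
G01 X79.87 Y99.11 F2131
G01 X79.87 Y56.48
G01 X51.28 Y56.48
G01 X51.28 Y99.11
M5
G00 X34.92 Y40.93
M3 S500
G01 X128.41 Y125.54 F2131
G01 X34.10 Y98.69
M5
G00 X126.11 Y37.98
M3 S500
G01 X168.47 Y92.88 F2131
G01 X175.24 Y52.11
G01 X127.30 Y81.84
G01 X126.11 Y37.98
M5
G00 X134.67 Y67.70
M3 S500
G01 X81.63 Y5.68 F2131
G01 X126.92 Y138.69
G01 X37.94 Y130.41
G01 X53.69 Y91.86
M5
G00 X14.10 Y71.80
M3 S500
G01 X90.01 Y76.05 F2131
M5
G00 X0.00 Y0.00

Since the viewBox matches the mm dimensions, user units are millimetres directly. The only transform is the Y-flip y_m = 149.30 − y_svg.

Shape 1 is a regular polygon drawn with `<path>`. Its stroke #ff0000 means score at S500, F2131. After flipping Y the toolpath is (84.49,50.72) → (79.80,61.35) → (90.43,66.04) → (95.12,55.41) → (84.49,50.72), returning to the start.

Shape 2 is a rectangle drawn with `<path>`. Its stroke #ff0000 means score at S500, F2131. After flipping Y the toolpath is (51.28,99.11) → (79.87,99.11) → (79.87,56.48) → (51.28,56.48) → (51.28,99.11), returning to the start.

Shape 3 is a open polyline drawn with `<polyline>`. Its stroke #ff0000 means score at S500, F2131. After flipping Y the toolpath is (34.92,40.93) → (128.41,125.54) → (34.10,98.69).

Shape 4 is a closed polygon drawn with `<path>`. Its stroke #ff0000 means score at S500, F2131. After flipping Y the toolpath is (126.11,37.98) → (168.47,92.88) → (175.24,52.11) → (127.30,81.84) → (126.11,37.98), returning to the start.

Shape 5 is a open polyline drawn with `<polyline>`. Its stroke #ff0000 means score at S500, F2131. After flipping Y the toolpath is (134.67,67.70) → (81.63,5.68) → (126.92,138.69) → (37.94,130.41) → (53.69,91.86).

Shape 6 is a line segment drawn with `<polyline>`. Its stroke #ff0000 means score at S500, F2131. After flipping Y the toolpath is (14.10,71.80) → (90.01,76.05).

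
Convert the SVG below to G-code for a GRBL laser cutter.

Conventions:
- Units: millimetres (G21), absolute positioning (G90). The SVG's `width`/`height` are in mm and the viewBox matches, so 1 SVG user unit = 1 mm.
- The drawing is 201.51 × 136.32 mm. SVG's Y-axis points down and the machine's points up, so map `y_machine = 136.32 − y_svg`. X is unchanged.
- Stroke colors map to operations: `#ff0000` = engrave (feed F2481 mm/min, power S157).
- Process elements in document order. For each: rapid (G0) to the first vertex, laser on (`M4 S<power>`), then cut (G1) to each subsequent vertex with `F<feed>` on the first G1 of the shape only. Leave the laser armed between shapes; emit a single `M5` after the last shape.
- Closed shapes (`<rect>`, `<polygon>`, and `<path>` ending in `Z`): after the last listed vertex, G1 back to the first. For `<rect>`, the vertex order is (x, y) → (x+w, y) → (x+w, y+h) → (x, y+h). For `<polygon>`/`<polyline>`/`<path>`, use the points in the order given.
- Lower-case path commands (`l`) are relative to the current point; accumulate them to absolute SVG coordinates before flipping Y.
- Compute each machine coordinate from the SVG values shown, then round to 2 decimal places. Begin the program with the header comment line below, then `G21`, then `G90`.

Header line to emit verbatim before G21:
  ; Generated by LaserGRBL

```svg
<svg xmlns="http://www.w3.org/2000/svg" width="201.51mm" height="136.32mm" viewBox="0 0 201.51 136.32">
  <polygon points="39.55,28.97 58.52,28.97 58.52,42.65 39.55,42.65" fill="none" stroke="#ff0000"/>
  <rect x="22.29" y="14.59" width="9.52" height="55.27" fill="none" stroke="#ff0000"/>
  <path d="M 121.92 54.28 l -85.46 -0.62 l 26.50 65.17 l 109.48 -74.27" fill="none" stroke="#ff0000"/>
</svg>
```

; Generated by LaserGRBL
G21
G90
G0 X39.55 Y107.35
M4 S157
G1 X58.52 Y107.35 F2481
G1 X58.52 Y93.67
G1 X39.55 Y93.67
G1 X39.55 Y107.35
G0 X22.29 Y121.73
M4 S157
G1 X31.81 Y121.73 F2481
G1 X31.81 Y66.46
G1 X22.29 Y66.46
G1 X22.29 Y121.73
G0 X121.92 Y82.04
M4 S157
G1 X36.46 Y82.66 F2481
G1 X62.96 Y17.49
G1 X172.44 Y91.76
M5

1 u = 1 mm; y_m = 136.32 − y.

[1] `<polygon>` rectangle, #ff0000→engrave S157 F2481: (39.55,107.35) → (58.52,107.35) → (58.52,93.67) → (39.55,93.67) → (39.55,107.35) (closed)

[2] `<rect>` rectangle, #ff0000→engrave S157 F2481: (22.29,121.73) → (31.81,121.73) → (31.81,66.46) → (22.29,66.46) → (22.29,121.73) (closed)

[3] `<path>` open polyline, #ff0000→engrave S157 F2481: (121.92,82.04) → (36.46,82.66) → (62.96,17.49) → (172.44,91.76)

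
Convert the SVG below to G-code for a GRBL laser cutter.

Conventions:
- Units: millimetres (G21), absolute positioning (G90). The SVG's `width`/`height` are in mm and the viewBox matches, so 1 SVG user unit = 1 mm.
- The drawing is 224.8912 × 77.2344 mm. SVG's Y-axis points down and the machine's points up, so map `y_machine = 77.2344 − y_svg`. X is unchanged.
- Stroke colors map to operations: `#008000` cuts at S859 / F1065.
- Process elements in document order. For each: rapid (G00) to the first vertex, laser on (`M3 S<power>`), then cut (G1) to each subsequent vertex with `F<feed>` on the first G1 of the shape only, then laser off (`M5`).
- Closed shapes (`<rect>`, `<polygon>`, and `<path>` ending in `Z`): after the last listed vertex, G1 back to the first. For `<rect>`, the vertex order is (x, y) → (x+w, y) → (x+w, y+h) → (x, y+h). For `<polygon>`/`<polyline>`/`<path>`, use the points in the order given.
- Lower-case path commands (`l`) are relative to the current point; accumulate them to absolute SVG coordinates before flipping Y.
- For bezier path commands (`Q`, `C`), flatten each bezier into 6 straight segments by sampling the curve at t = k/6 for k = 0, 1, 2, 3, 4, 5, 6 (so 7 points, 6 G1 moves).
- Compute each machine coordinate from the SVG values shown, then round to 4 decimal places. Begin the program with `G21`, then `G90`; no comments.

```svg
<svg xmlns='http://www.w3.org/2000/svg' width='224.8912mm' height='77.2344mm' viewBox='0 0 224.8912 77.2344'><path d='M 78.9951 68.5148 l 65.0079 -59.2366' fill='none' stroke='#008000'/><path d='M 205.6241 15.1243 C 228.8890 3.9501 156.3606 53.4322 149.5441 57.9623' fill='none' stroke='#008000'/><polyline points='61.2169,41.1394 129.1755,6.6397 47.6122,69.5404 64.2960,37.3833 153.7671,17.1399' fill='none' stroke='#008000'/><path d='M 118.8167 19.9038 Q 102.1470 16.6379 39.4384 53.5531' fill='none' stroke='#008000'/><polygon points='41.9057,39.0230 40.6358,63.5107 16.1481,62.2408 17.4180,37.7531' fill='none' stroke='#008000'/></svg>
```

1 u = 1 mm; y_m = 77.2344 − y.

[1] `<path>` line segment, #008000→cut S859 F1065: (78.9951,8.7196) → (144.0030,67.9562)

[2] `<path>` cubic bezier, #008000→cut S859 F1065: (205.6241,62.1101) → (210.0215,63.1314) → (202.9396,56.9770) → (188.8646,46.5802) → (172.2829,34.8748) → (157.6806,24.7942) → (149.5441,19.2721)

[3] `<polyline>` open polyline, #008000→cut S859 F1065: (61.2169,36.0950) → (129.1755,70.5947) → (47.6122,7.6940) → (64.2960,39.8511) → (153.7671,60.0945)

[4] `<path>` quadratic bezier, #008000→cut S859 F1065: (118.8167,57.3306) → (111.9813,57.3031) → (102.5881,55.0433) → (90.6373,50.5512) → (76.1287,43.8269) → (59.0624,34.8702) → (39.4384,23.6813)

[5] `<polygon>` regular polygon, #008000→cut S859 F1065: (41.9057,38.2114) → (40.6358,13.7237) → (16.1481,14.9936) → (17.4180,39.4813) → (41.9057,38.2114) (closed)

G21
G90
G00 X78.9951 Y8.7196
M3 S859
G1 X144.0030 Y67.9562 F1065
M5
G00 X205.6241 Y62.1101
M3 S859
G1 X210.0215 Y63.1314 F1065
G1 X202.9396 Y56.9770
G1 X188.8646 Y46.5802
G1 X172.2829 Y34.8748
G1 X157.6806 Y24.7942
G1 X149.5441 Y19.2721
M5
G00 X61.2169 Y36.0950
M3 S859
G1 X129.1755 Y70.5947 F1065
G1 X47.6122 Y7.6940
G1 X64.2960 Y39.8511
G1 X153.7671 Y60.0945
M5
G00 X118.8167 Y57.3306
M3 S859
G1 X111.9813 Y57.3031 F1065
G1 X102.5881 Y55.0433
G1 X90.6373 Y50.5512
G1 X76.1287 Y43.8269
G1 X59.0624 Y34.8702
G1 X39.4384 Y23.6813
M5
G00 X41.9057 Y38.2114
M3 S859
G1 X40.6358 Y13.7237 F1065
G1 X16.1481 Y14.9936
G1 X17.4180 Y39.4813
G1 X41.9057 Y38.2114
M5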